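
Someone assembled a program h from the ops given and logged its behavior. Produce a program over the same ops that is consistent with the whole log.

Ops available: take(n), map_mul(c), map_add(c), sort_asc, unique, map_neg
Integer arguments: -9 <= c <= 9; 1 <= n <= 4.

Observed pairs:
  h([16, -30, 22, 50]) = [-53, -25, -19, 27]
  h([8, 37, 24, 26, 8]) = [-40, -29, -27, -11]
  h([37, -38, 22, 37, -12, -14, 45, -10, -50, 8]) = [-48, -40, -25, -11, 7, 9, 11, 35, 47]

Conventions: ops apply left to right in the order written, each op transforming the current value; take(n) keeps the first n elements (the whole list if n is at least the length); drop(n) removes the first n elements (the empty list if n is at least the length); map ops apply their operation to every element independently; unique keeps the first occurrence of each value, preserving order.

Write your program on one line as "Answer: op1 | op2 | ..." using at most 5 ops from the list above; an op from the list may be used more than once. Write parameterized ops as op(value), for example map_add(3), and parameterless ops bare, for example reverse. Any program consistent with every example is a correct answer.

map_add(6) | map_mul(-1) | sort_asc | unique | map_add(3)

Check, running the answer program on each example:
  [16, -30, 22, 50] -> [22, -24, 28, 56] -> [-22, 24, -28, -56] -> [-56, -28, -22, 24] -> [-56, -28, -22, 24] -> [-53, -25, -19, 27]
  [8, 37, 24, 26, 8] -> [14, 43, 30, 32, 14] -> [-14, -43, -30, -32, -14] -> [-43, -32, -30, -14, -14] -> [-43, -32, -30, -14] -> [-40, -29, -27, -11]
  [37, -38, 22, 37, -12, -14, 45, -10, -50, 8] -> [43, -32, 28, 43, -6, -8, 51, -4, -44, 14] -> [-43, 32, -28, -43, 6, 8, -51, 4, 44, -14] -> [-51, -43, -43, -28, -14, 4, 6, 8, 32, 44] -> [-51, -43, -28, -14, 4, 6, 8, 32, 44] -> [-48, -40, -25, -11, 7, 9, 11, 35, 47]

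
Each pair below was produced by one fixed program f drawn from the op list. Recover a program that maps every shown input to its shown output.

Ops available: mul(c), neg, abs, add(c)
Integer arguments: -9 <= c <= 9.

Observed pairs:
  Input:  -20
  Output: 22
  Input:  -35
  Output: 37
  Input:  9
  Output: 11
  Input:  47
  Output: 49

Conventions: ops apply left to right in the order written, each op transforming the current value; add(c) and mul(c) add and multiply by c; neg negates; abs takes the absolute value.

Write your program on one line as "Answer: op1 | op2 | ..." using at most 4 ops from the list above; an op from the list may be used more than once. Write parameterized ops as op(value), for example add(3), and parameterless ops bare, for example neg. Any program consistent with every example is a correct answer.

neg | abs | add(-1) | add(3)

Check, running the answer program on each example:
  -20 -> 20 -> 20 -> 19 -> 22
  -35 -> 35 -> 35 -> 34 -> 37
  9 -> -9 -> 9 -> 8 -> 11
  47 -> -47 -> 47 -> 46 -> 49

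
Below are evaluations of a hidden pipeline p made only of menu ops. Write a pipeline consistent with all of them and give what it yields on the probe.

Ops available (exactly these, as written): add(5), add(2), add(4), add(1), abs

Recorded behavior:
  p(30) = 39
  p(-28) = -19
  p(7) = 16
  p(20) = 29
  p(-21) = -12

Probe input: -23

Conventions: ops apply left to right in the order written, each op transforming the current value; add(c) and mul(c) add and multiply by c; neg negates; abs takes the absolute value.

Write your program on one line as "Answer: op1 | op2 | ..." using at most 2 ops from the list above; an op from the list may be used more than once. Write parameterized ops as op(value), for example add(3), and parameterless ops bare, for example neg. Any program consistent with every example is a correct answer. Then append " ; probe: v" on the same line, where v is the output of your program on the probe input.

add(5) | add(4) ; probe: -14

Check, running the answer program on each example:
  30 -> 35 -> 39
  -28 -> -23 -> -19
  7 -> 12 -> 16
  20 -> 25 -> 29
  -21 -> -16 -> -12
  probe: -23 -> -18 -> -14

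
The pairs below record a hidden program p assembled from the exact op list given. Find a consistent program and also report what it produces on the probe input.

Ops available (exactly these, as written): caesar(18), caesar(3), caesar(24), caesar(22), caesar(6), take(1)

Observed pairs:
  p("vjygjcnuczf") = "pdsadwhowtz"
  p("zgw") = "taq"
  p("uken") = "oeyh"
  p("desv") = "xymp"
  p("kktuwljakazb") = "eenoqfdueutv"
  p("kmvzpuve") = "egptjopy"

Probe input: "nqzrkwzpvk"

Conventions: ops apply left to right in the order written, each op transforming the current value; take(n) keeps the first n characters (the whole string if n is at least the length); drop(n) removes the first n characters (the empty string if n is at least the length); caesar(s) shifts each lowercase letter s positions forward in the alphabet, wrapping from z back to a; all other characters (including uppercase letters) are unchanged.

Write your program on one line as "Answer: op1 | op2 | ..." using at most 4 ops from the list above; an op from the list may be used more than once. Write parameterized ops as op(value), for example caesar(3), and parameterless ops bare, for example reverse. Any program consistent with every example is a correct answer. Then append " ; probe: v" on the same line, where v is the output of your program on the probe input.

caesar(6) | caesar(18) | caesar(22) ; probe: "hktleqtjpe"

Check, running the answer program on each example:
  "vjygjcnuczf" -> "bpempitaifl" -> "thwehalsaxd" -> "pdsadwhowtz"
  "zgw" -> "fmc" -> "xeu" -> "taq"
  "uken" -> "aqkt" -> "sicl" -> "oeyh"
  "desv" -> "jkyb" -> "bcqt" -> "xymp"
  "kktuwljakazb" -> "qqzacrpgqgfh" -> "iirsujhyiyxz" -> "eenoqfdueutv"
  "kmvzpuve" -> "qsbfvabk" -> "iktxnstc" -> "egptjopy"
  probe: "nqzrkwzpvk" -> "twfxqcfvbq" -> "loxpiuxnti" -> "hktleqtjpe"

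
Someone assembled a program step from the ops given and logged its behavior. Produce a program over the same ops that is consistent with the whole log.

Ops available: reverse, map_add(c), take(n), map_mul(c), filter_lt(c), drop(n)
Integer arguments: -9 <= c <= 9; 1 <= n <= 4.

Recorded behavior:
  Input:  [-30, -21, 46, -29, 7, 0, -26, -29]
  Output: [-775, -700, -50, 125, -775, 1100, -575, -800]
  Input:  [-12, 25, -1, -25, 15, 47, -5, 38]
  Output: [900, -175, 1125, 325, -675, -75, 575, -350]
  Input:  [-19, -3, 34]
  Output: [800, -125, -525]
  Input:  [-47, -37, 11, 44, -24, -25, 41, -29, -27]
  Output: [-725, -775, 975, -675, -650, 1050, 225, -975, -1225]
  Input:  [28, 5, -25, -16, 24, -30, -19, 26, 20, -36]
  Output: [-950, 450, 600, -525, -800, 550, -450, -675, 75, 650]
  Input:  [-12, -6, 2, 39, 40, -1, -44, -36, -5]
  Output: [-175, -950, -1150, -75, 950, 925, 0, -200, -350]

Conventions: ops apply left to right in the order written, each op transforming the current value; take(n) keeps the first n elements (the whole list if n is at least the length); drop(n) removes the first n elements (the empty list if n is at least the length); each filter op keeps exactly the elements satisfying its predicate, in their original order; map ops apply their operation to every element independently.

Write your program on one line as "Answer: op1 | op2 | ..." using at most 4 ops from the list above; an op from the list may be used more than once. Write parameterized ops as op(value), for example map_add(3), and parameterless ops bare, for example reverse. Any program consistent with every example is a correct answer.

map_add(-2) | map_mul(5) | map_mul(5) | reverse

Check, running the answer program on each example:
  [-30, -21, 46, -29, 7, 0, -26, -29] -> [-32, -23, 44, -31, 5, -2, -28, -31] -> [-160, -115, 220, -155, 25, -10, -140, -155] -> [-800, -575, 1100, -775, 125, -50, -700, -775] -> [-775, -700, -50, 125, -775, 1100, -575, -800]
  [-12, 25, -1, -25, 15, 47, -5, 38] -> [-14, 23, -3, -27, 13, 45, -7, 36] -> [-70, 115, -15, -135, 65, 225, -35, 180] -> [-350, 575, -75, -675, 325, 1125, -175, 900] -> [900, -175, 1125, 325, -675, -75, 575, -350]
  [-19, -3, 34] -> [-21, -5, 32] -> [-105, -25, 160] -> [-525, -125, 800] -> [800, -125, -525]
  [-47, -37, 11, 44, -24, -25, 41, -29, -27] -> [-49, -39, 9, 42, -26, -27, 39, -31, -29] -> [-245, -195, 45, 210, -130, -135, 195, -155, -145] -> [-1225, -975, 225, 1050, -650, -675, 975, -775, -725] -> [-725, -775, 975, -675, -650, 1050, 225, -975, -1225]
  [28, 5, -25, -16, 24, -30, -19, 26, 20, -36] -> [26, 3, -27, -18, 22, -32, -21, 24, 18, -38] -> [130, 15, -135, -90, 110, -160, -105, 120, 90, -190] -> [650, 75, -675, -450, 550, -800, -525, 600, 450, -950] -> [-950, 450, 600, -525, -800, 550, -450, -675, 75, 650]
  [-12, -6, 2, 39, 40, -1, -44, -36, -5] -> [-14, -8, 0, 37, 38, -3, -46, -38, -7] -> [-70, -40, 0, 185, 190, -15, -230, -190, -35] -> [-350, -200, 0, 925, 950, -75, -1150, -950, -175] -> [-175, -950, -1150, -75, 950, 925, 0, -200, -350]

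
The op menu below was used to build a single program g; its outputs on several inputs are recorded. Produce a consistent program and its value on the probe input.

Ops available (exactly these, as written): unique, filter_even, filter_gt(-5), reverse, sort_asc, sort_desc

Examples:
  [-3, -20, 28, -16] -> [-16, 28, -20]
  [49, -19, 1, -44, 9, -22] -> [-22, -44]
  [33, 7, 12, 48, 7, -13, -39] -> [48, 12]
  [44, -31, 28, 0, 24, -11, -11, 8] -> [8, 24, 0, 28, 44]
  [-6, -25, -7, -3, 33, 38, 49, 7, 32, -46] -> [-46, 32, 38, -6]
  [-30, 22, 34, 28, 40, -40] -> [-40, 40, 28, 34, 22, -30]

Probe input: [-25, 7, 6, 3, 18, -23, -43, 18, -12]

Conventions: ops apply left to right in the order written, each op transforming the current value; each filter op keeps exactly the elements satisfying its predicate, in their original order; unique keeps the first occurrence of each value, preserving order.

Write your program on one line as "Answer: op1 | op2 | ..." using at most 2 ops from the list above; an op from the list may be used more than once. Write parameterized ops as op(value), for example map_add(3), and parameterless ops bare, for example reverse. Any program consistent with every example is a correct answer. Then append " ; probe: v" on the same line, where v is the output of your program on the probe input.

reverse | filter_even ; probe: [-12, 18, 18, 6]

Check, running the answer program on each example:
  [-3, -20, 28, -16] -> [-16, 28, -20, -3] -> [-16, 28, -20]
  [49, -19, 1, -44, 9, -22] -> [-22, 9, -44, 1, -19, 49] -> [-22, -44]
  [33, 7, 12, 48, 7, -13, -39] -> [-39, -13, 7, 48, 12, 7, 33] -> [48, 12]
  [44, -31, 28, 0, 24, -11, -11, 8] -> [8, -11, -11, 24, 0, 28, -31, 44] -> [8, 24, 0, 28, 44]
  [-6, -25, -7, -3, 33, 38, 49, 7, 32, -46] -> [-46, 32, 7, 49, 38, 33, -3, -7, -25, -6] -> [-46, 32, 38, -6]
  [-30, 22, 34, 28, 40, -40] -> [-40, 40, 28, 34, 22, -30] -> [-40, 40, 28, 34, 22, -30]
  probe: [-25, 7, 6, 3, 18, -23, -43, 18, -12] -> [-12, 18, -43, -23, 18, 3, 6, 7, -25] -> [-12, 18, 18, 6]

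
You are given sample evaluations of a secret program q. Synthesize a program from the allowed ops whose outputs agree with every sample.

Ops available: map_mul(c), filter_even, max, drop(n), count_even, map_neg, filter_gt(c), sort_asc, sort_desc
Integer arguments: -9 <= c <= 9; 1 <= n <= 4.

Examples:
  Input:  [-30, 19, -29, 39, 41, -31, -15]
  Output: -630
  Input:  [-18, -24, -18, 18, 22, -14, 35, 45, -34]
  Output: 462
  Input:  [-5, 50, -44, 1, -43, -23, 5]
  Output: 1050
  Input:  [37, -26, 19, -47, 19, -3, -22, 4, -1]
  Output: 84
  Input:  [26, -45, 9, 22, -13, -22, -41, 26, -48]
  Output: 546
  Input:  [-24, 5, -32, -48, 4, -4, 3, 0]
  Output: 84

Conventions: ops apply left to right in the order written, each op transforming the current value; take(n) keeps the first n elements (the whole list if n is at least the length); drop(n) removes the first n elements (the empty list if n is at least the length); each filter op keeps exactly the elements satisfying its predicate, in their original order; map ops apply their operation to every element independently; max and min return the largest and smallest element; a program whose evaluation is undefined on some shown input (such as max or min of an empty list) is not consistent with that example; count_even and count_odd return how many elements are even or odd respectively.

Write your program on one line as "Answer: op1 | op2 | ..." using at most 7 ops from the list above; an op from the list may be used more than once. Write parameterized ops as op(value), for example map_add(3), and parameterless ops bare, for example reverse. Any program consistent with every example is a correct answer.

map_mul(3) | map_mul(7) | filter_even | sort_desc | sort_asc | max

Check, running the answer program on each example:
  [-30, 19, -29, 39, 41, -31, -15] -> [-90, 57, -87, 117, 123, -93, -45] -> [-630, 399, -609, 819, 861, -651, -315] -> [-630] -> [-630] -> [-630] -> -630
  [-18, -24, -18, 18, 22, -14, 35, 45, -34] -> [-54, -72, -54, 54, 66, -42, 105, 135, -102] -> [-378, -504, -378, 378, 462, -294, 735, 945, -714] -> [-378, -504, -378, 378, 462, -294, -714] -> [462, 378, -294, -378, -378, -504, -714] -> [-714, -504, -378, -378, -294, 378, 462] -> 462
  [-5, 50, -44, 1, -43, -23, 5] -> [-15, 150, -132, 3, -129, -69, 15] -> [-105, 1050, -924, 21, -903, -483, 105] -> [1050, -924] -> [1050, -924] -> [-924, 1050] -> 1050
  [37, -26, 19, -47, 19, -3, -22, 4, -1] -> [111, -78, 57, -141, 57, -9, -66, 12, -3] -> [777, -546, 399, -987, 399, -63, -462, 84, -21] -> [-546, -462, 84] -> [84, -462, -546] -> [-546, -462, 84] -> 84
  [26, -45, 9, 22, -13, -22, -41, 26, -48] -> [78, -135, 27, 66, -39, -66, -123, 78, -144] -> [546, -945, 189, 462, -273, -462, -861, 546, -1008] -> [546, 462, -462, 546, -1008] -> [546, 546, 462, -462, -1008] -> [-1008, -462, 462, 546, 546] -> 546
  [-24, 5, -32, -48, 4, -4, 3, 0] -> [-72, 15, -96, -144, 12, -12, 9, 0] -> [-504, 105, -672, -1008, 84, -84, 63, 0] -> [-504, -672, -1008, 84, -84, 0] -> [84, 0, -84, -504, -672, -1008] -> [-1008, -672, -504, -84, 0, 84] -> 84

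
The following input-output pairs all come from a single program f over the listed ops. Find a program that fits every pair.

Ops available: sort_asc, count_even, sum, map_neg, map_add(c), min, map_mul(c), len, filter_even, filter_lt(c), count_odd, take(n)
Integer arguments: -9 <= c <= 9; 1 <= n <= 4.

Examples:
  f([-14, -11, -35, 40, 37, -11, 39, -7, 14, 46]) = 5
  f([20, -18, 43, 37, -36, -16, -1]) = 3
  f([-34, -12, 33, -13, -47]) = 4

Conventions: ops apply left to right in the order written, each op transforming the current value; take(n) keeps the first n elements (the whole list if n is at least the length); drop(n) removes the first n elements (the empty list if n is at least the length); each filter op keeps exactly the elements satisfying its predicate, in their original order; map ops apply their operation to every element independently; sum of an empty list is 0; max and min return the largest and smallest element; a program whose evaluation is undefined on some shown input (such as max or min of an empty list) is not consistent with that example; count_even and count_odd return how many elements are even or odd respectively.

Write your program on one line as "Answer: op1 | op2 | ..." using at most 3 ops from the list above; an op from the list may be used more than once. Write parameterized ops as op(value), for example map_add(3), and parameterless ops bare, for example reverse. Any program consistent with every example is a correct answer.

filter_lt(-6) | len

Check, running the answer program on each example:
  [-14, -11, -35, 40, 37, -11, 39, -7, 14, 46] -> [-14, -11, -35, -11, -7] -> 5
  [20, -18, 43, 37, -36, -16, -1] -> [-18, -36, -16] -> 3
  [-34, -12, 33, -13, -47] -> [-34, -12, -13, -47] -> 4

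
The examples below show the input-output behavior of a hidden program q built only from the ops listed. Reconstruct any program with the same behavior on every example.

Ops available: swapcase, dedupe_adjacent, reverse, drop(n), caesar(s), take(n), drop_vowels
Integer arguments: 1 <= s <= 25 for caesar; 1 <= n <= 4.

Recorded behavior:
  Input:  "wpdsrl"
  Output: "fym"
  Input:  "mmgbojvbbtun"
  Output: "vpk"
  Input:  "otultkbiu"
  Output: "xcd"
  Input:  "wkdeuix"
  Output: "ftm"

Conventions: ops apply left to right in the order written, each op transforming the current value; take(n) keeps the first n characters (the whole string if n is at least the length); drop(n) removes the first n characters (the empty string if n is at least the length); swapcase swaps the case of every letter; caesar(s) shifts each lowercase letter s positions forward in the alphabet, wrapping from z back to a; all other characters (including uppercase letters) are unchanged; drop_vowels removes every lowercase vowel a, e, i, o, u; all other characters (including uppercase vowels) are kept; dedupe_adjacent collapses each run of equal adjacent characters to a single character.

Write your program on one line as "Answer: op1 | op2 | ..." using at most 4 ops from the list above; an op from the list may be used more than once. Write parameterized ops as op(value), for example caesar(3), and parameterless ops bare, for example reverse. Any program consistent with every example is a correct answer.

caesar(9) | dedupe_adjacent | take(3)

Check, running the answer program on each example:
  "wpdsrl" -> "fymbau" -> "fymbau" -> "fym"
  "mmgbojvbbtun" -> "vvpkxsekkcdw" -> "vpkxsekcdw" -> "vpk"
  "otultkbiu" -> "xcductkrd" -> "xcductkrd" -> "xcd"
  "wkdeuix" -> "ftmndrg" -> "ftmndrg" -> "ftm"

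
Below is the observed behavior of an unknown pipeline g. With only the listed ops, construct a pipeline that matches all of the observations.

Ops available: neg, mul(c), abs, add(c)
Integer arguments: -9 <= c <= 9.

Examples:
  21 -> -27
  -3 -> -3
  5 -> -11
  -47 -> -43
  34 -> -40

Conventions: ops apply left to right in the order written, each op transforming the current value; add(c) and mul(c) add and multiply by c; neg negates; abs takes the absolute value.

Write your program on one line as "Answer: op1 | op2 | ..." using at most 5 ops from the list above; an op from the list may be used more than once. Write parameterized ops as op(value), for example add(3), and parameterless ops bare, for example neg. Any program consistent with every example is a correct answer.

add(5) | abs | add(1) | neg

Check, running the answer program on each example:
  21 -> 26 -> 26 -> 27 -> -27
  -3 -> 2 -> 2 -> 3 -> -3
  5 -> 10 -> 10 -> 11 -> -11
  -47 -> -42 -> 42 -> 43 -> -43
  34 -> 39 -> 39 -> 40 -> -40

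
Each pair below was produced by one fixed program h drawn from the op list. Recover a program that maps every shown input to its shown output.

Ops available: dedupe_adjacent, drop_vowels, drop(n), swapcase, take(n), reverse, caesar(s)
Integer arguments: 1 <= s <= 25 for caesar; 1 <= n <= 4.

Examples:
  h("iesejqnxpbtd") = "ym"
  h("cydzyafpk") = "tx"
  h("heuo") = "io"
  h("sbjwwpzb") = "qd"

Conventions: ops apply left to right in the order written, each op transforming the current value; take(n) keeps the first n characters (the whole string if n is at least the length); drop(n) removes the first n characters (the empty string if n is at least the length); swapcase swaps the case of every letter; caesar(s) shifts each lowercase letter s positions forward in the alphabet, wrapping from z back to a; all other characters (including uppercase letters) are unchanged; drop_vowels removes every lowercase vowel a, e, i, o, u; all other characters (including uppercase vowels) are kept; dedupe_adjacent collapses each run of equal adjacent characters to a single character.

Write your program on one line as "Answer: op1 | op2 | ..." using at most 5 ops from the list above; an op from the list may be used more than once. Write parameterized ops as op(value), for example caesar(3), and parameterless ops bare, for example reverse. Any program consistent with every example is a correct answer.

drop(2) | caesar(20) | take(2) | reverse

Check, running the answer program on each example:
  "iesejqnxpbtd" -> "sejqnxpbtd" -> "mydkhrjvnx" -> "my" -> "ym"
  "cydzyafpk" -> "dzyafpk" -> "xtsuzje" -> "xt" -> "tx"
  "heuo" -> "uo" -> "oi" -> "oi" -> "io"
  "sbjwwpzb" -> "jwwpzb" -> "dqqjtv" -> "dq" -> "qd"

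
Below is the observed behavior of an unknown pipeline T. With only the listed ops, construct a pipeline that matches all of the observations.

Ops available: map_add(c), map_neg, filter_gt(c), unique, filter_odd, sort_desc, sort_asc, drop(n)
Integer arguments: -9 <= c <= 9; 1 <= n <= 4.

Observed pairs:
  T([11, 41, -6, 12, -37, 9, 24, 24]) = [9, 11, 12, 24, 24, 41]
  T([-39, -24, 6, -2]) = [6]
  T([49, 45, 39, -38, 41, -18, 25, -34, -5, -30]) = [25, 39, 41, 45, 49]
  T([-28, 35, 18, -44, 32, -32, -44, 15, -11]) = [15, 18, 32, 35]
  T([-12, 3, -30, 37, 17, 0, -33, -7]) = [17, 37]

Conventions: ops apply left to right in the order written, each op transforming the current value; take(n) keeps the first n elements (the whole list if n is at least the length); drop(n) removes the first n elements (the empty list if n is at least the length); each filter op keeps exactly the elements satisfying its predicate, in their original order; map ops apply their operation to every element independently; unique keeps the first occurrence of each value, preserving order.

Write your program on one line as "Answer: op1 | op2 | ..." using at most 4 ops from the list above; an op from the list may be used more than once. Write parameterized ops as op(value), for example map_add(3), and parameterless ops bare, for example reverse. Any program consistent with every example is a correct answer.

filter_gt(-6) | sort_desc | filter_gt(3) | sort_asc

Check, running the answer program on each example:
  [11, 41, -6, 12, -37, 9, 24, 24] -> [11, 41, 12, 9, 24, 24] -> [41, 24, 24, 12, 11, 9] -> [41, 24, 24, 12, 11, 9] -> [9, 11, 12, 24, 24, 41]
  [-39, -24, 6, -2] -> [6, -2] -> [6, -2] -> [6] -> [6]
  [49, 45, 39, -38, 41, -18, 25, -34, -5, -30] -> [49, 45, 39, 41, 25, -5] -> [49, 45, 41, 39, 25, -5] -> [49, 45, 41, 39, 25] -> [25, 39, 41, 45, 49]
  [-28, 35, 18, -44, 32, -32, -44, 15, -11] -> [35, 18, 32, 15] -> [35, 32, 18, 15] -> [35, 32, 18, 15] -> [15, 18, 32, 35]
  [-12, 3, -30, 37, 17, 0, -33, -7] -> [3, 37, 17, 0] -> [37, 17, 3, 0] -> [37, 17] -> [17, 37]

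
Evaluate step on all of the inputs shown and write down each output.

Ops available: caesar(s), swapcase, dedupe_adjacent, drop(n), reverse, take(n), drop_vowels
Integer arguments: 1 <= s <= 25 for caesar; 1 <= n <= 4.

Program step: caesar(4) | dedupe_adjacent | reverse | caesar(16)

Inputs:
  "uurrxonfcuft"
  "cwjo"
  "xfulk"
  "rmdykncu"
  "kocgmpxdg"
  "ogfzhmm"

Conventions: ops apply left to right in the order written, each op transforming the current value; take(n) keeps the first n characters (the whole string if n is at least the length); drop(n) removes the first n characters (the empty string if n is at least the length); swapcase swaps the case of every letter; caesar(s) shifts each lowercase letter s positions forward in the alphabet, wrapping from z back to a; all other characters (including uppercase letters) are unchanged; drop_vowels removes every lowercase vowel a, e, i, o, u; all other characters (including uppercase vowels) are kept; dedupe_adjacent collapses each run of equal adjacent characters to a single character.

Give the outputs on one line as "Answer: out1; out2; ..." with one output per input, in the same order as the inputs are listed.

"nzowzhirlo"; "idqw"; "efozr"; "owhesxgl"; "axrjgawie"; "gbtzai"

Execution, op by op:
  "uurrxonfcuft" -> "yyvvbsrjgyjx" -> "yvbsrjgyjx" -> "xjygjrsbvy" -> "nzowzhirlo"
  "cwjo" -> "gans" -> "gans" -> "snag" -> "idqw"
  "xfulk" -> "bjypo" -> "bjypo" -> "opyjb" -> "efozr"
  "rmdykncu" -> "vqhcorgy" -> "vqhcorgy" -> "ygrochqv" -> "owhesxgl"
  "kocgmpxdg" -> "osgkqtbhk" -> "osgkqtbhk" -> "khbtqkgso" -> "axrjgawie"
  "ogfzhmm" -> "skjdlqq" -> "skjdlq" -> "qldjks" -> "gbtzai"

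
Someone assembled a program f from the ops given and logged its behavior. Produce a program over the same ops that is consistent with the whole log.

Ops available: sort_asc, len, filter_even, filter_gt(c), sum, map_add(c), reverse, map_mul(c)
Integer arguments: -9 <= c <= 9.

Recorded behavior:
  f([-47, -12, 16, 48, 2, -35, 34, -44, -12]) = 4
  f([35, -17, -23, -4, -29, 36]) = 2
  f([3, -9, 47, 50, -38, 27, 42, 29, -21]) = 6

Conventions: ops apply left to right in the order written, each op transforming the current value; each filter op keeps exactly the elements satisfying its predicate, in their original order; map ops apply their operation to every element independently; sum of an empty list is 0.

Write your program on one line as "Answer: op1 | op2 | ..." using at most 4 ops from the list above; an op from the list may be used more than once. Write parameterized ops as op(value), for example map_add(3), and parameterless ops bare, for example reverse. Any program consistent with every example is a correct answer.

map_add(-1) | filter_gt(-4) | len

Check, running the answer program on each example:
  [-47, -12, 16, 48, 2, -35, 34, -44, -12] -> [-48, -13, 15, 47, 1, -36, 33, -45, -13] -> [15, 47, 1, 33] -> 4
  [35, -17, -23, -4, -29, 36] -> [34, -18, -24, -5, -30, 35] -> [34, 35] -> 2
  [3, -9, 47, 50, -38, 27, 42, 29, -21] -> [2, -10, 46, 49, -39, 26, 41, 28, -22] -> [2, 46, 49, 26, 41, 28] -> 6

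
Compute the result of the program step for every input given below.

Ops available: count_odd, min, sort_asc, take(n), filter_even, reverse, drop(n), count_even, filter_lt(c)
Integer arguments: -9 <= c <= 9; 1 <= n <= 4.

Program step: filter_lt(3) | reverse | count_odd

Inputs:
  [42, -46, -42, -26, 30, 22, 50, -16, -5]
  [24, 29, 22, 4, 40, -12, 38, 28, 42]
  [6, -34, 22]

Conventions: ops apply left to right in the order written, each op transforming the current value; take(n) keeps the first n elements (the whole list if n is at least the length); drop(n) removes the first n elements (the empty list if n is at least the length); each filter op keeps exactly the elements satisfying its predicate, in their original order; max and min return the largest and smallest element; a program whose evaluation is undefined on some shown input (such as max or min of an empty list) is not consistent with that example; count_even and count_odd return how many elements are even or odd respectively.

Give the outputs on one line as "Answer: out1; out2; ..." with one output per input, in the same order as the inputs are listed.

1; 0; 0

Execution, op by op:
  [42, -46, -42, -26, 30, 22, 50, -16, -5] -> [-46, -42, -26, -16, -5] -> [-5, -16, -26, -42, -46] -> 1
  [24, 29, 22, 4, 40, -12, 38, 28, 42] -> [-12] -> [-12] -> 0
  [6, -34, 22] -> [-34] -> [-34] -> 0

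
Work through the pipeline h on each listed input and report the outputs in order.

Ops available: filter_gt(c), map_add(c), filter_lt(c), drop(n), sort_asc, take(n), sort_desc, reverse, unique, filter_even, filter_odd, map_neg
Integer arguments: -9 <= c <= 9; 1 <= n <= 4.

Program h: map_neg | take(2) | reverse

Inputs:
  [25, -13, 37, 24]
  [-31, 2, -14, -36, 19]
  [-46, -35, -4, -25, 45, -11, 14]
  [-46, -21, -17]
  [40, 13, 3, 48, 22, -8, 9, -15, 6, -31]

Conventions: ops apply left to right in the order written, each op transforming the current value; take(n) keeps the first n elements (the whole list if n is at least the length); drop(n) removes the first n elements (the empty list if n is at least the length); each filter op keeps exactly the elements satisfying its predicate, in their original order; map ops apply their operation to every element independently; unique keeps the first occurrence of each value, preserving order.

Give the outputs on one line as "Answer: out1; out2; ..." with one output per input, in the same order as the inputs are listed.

[13, -25]; [-2, 31]; [35, 46]; [21, 46]; [-13, -40]

Execution, op by op:
  [25, -13, 37, 24] -> [-25, 13, -37, -24] -> [-25, 13] -> [13, -25]
  [-31, 2, -14, -36, 19] -> [31, -2, 14, 36, -19] -> [31, -2] -> [-2, 31]
  [-46, -35, -4, -25, 45, -11, 14] -> [46, 35, 4, 25, -45, 11, -14] -> [46, 35] -> [35, 46]
  [-46, -21, -17] -> [46, 21, 17] -> [46, 21] -> [21, 46]
  [40, 13, 3, 48, 22, -8, 9, -15, 6, -31] -> [-40, -13, -3, -48, -22, 8, -9, 15, -6, 31] -> [-40, -13] -> [-13, -40]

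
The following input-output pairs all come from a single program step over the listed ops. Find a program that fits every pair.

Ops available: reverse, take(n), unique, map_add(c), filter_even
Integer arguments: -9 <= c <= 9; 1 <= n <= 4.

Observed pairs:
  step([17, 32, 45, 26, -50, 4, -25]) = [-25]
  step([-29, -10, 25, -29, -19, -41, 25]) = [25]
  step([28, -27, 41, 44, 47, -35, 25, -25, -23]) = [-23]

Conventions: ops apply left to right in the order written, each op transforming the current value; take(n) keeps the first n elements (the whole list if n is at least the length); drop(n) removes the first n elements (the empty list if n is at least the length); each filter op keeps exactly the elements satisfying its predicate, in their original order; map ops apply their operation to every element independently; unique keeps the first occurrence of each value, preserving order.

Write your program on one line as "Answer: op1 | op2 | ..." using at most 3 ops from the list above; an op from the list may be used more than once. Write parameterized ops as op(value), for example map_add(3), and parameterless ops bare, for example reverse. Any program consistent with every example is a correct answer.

reverse | unique | take(1)

Check, running the answer program on each example:
  [17, 32, 45, 26, -50, 4, -25] -> [-25, 4, -50, 26, 45, 32, 17] -> [-25, 4, -50, 26, 45, 32, 17] -> [-25]
  [-29, -10, 25, -29, -19, -41, 25] -> [25, -41, -19, -29, 25, -10, -29] -> [25, -41, -19, -29, -10] -> [25]
  [28, -27, 41, 44, 47, -35, 25, -25, -23] -> [-23, -25, 25, -35, 47, 44, 41, -27, 28] -> [-23, -25, 25, -35, 47, 44, 41, -27, 28] -> [-23]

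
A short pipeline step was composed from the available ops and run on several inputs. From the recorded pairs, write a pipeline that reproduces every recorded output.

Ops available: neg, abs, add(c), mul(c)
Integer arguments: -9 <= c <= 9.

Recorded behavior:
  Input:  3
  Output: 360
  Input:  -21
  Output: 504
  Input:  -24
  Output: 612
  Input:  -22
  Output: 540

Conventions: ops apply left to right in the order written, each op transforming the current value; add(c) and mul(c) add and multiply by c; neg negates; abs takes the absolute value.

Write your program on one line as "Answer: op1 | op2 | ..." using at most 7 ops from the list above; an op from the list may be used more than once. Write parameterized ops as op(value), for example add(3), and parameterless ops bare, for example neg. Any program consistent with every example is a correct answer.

neg | add(-7) | neg | mul(4) | abs | mul(9)

Check, running the answer program on each example:
  3 -> -3 -> -10 -> 10 -> 40 -> 40 -> 360
  -21 -> 21 -> 14 -> -14 -> -56 -> 56 -> 504
  -24 -> 24 -> 17 -> -17 -> -68 -> 68 -> 612
  -22 -> 22 -> 15 -> -15 -> -60 -> 60 -> 540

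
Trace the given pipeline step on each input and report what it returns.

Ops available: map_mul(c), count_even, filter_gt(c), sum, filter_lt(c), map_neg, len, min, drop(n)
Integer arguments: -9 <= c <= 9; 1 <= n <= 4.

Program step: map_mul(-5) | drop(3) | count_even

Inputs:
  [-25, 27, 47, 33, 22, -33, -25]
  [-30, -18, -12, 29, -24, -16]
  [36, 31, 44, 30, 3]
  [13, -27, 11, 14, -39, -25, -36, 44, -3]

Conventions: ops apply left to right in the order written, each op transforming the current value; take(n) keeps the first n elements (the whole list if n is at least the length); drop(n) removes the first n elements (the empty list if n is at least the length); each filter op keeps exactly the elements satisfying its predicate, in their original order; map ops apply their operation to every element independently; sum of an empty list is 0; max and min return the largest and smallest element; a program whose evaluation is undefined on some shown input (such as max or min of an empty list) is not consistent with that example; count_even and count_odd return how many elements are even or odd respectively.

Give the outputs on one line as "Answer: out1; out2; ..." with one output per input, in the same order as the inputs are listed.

Execution, op by op:
  [-25, 27, 47, 33, 22, -33, -25] -> [125, -135, -235, -165, -110, 165, 125] -> [-165, -110, 165, 125] -> 1
  [-30, -18, -12, 29, -24, -16] -> [150, 90, 60, -145, 120, 80] -> [-145, 120, 80] -> 2
  [36, 31, 44, 30, 3] -> [-180, -155, -220, -150, -15] -> [-150, -15] -> 1
  [13, -27, 11, 14, -39, -25, -36, 44, -3] -> [-65, 135, -55, -70, 195, 125, 180, -220, 15] -> [-70, 195, 125, 180, -220, 15] -> 3

1; 2; 1; 3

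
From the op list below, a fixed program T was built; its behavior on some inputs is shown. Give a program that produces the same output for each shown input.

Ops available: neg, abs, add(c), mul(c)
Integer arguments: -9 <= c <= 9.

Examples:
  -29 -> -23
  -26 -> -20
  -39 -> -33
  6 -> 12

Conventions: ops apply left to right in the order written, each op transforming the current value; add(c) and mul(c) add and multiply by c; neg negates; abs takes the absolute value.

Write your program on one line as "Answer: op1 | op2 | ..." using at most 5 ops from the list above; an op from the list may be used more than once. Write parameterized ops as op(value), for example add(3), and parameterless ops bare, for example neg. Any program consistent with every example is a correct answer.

neg | add(-8) | add(2) | neg

Check, running the answer program on each example:
  -29 -> 29 -> 21 -> 23 -> -23
  -26 -> 26 -> 18 -> 20 -> -20
  -39 -> 39 -> 31 -> 33 -> -33
  6 -> -6 -> -14 -> -12 -> 12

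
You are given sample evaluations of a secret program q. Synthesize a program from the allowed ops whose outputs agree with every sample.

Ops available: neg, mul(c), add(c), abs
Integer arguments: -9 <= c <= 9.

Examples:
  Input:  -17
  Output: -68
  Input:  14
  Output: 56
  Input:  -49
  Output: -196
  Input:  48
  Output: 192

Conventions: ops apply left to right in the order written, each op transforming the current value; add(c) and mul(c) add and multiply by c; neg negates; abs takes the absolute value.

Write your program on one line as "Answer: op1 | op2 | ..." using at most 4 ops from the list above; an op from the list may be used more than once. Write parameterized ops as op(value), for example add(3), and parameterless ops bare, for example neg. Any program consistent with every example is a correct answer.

neg | mul(4) | mul(-1)

Check, running the answer program on each example:
  -17 -> 17 -> 68 -> -68
  14 -> -14 -> -56 -> 56
  -49 -> 49 -> 196 -> -196
  48 -> -48 -> -192 -> 192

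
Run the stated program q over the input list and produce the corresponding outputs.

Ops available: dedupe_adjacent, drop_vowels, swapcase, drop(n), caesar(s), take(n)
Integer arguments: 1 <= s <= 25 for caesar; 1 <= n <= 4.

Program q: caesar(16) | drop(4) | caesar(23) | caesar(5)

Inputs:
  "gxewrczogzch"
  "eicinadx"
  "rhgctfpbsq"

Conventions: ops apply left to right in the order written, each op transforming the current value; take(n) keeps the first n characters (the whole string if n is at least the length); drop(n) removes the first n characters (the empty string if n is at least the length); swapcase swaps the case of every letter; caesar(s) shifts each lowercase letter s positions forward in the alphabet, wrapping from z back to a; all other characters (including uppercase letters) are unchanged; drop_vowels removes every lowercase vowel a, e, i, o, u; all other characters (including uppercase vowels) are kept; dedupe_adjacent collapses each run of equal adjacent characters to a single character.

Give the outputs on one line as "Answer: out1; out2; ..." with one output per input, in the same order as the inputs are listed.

Execution, op by op:
  "gxewrczogzch" -> "wnumhspewpsx" -> "hspewpsx" -> "epmbtmpu" -> "jurgyruz"
  "eicinadx" -> "uysydqtn" -> "dqtn" -> "anqk" -> "fsvp"
  "rhgctfpbsq" -> "hxwsjvfrig" -> "jvfrig" -> "gscofd" -> "lxhtki"

"jurgyruz"; "fsvp"; "lxhtki"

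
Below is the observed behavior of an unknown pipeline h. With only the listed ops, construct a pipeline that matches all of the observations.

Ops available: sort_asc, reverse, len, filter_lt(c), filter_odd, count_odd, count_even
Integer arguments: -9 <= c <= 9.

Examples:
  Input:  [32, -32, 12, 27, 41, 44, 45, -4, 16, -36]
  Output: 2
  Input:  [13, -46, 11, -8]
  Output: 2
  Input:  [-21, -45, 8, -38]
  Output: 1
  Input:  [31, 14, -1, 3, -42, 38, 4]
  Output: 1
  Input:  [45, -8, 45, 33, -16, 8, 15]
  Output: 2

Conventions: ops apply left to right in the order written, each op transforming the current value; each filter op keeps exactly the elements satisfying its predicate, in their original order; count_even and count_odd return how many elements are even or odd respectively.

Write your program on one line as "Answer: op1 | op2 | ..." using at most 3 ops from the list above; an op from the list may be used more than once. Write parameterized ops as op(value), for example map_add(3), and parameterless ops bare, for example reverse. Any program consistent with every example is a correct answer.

filter_lt(-7) | reverse | count_even

Check, running the answer program on each example:
  [32, -32, 12, 27, 41, 44, 45, -4, 16, -36] -> [-32, -36] -> [-36, -32] -> 2
  [13, -46, 11, -8] -> [-46, -8] -> [-8, -46] -> 2
  [-21, -45, 8, -38] -> [-21, -45, -38] -> [-38, -45, -21] -> 1
  [31, 14, -1, 3, -42, 38, 4] -> [-42] -> [-42] -> 1
  [45, -8, 45, 33, -16, 8, 15] -> [-8, -16] -> [-16, -8] -> 2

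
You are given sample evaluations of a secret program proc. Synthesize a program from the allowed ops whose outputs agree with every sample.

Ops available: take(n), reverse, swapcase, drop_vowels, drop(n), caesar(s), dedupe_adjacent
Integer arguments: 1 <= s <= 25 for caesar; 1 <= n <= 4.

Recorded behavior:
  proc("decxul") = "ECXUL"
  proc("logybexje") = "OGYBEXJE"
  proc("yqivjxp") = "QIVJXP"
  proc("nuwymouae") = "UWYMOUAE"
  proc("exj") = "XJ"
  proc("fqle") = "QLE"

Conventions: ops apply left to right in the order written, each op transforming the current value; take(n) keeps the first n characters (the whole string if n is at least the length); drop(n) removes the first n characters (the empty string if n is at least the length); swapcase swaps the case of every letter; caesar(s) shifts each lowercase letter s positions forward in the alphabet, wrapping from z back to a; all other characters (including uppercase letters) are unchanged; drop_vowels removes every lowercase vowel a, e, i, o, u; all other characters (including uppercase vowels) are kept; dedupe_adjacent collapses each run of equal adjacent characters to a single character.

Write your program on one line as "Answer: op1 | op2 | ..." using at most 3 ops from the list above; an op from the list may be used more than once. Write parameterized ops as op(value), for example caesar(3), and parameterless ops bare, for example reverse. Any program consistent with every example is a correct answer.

drop(1) | swapcase

Check, running the answer program on each example:
  "decxul" -> "ecxul" -> "ECXUL"
  "logybexje" -> "ogybexje" -> "OGYBEXJE"
  "yqivjxp" -> "qivjxp" -> "QIVJXP"
  "nuwymouae" -> "uwymouae" -> "UWYMOUAE"
  "exj" -> "xj" -> "XJ"
  "fqle" -> "qle" -> "QLE"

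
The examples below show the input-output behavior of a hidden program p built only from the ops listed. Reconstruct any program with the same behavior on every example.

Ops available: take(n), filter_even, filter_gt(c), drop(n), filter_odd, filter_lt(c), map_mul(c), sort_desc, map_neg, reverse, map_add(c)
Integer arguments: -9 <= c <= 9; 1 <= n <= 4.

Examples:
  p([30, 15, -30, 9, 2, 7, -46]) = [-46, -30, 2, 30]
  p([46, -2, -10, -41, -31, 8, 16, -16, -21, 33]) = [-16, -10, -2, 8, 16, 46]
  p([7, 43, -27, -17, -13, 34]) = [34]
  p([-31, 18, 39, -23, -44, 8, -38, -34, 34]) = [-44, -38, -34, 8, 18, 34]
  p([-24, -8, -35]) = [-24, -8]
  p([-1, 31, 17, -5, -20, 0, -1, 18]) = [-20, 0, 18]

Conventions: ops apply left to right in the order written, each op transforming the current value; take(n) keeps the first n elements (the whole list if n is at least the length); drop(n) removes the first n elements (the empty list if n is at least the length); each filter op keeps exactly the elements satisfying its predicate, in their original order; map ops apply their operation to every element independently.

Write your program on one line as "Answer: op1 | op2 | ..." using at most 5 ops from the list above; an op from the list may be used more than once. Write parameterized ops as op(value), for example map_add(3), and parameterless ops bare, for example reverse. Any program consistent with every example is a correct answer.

map_neg | sort_desc | map_neg | filter_even

Check, running the answer program on each example:
  [30, 15, -30, 9, 2, 7, -46] -> [-30, -15, 30, -9, -2, -7, 46] -> [46, 30, -2, -7, -9, -15, -30] -> [-46, -30, 2, 7, 9, 15, 30] -> [-46, -30, 2, 30]
  [46, -2, -10, -41, -31, 8, 16, -16, -21, 33] -> [-46, 2, 10, 41, 31, -8, -16, 16, 21, -33] -> [41, 31, 21, 16, 10, 2, -8, -16, -33, -46] -> [-41, -31, -21, -16, -10, -2, 8, 16, 33, 46] -> [-16, -10, -2, 8, 16, 46]
  [7, 43, -27, -17, -13, 34] -> [-7, -43, 27, 17, 13, -34] -> [27, 17, 13, -7, -34, -43] -> [-27, -17, -13, 7, 34, 43] -> [34]
  [-31, 18, 39, -23, -44, 8, -38, -34, 34] -> [31, -18, -39, 23, 44, -8, 38, 34, -34] -> [44, 38, 34, 31, 23, -8, -18, -34, -39] -> [-44, -38, -34, -31, -23, 8, 18, 34, 39] -> [-44, -38, -34, 8, 18, 34]
  [-24, -8, -35] -> [24, 8, 35] -> [35, 24, 8] -> [-35, -24, -8] -> [-24, -8]
  [-1, 31, 17, -5, -20, 0, -1, 18] -> [1, -31, -17, 5, 20, 0, 1, -18] -> [20, 5, 1, 1, 0, -17, -18, -31] -> [-20, -5, -1, -1, 0, 17, 18, 31] -> [-20, 0, 18]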